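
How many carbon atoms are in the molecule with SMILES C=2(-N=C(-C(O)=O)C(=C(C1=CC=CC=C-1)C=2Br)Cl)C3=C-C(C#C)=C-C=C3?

The symbol for carbon appears 20 times in the SMILES. (Cl is a single chlorine, not C + l.)

20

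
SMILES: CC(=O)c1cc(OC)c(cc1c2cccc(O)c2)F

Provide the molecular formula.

C15H13FO3

Heavy atoms from the SMILES: 15 C, 1 F, 3 O.
Implicit hydrogens by atom environment:
  6 × C (aromatic): 1 H each → 6
  6 × C (aromatic): no H
  2 × C: 3 H each → 6
  2 × O: no H
  1 × C: no H
  1 × F: no H
  1 × O: 1 H
  Total hydrogens = 13.
Molecular formula: C15H13FO3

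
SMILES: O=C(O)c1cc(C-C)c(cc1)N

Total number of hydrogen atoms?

11

Hydrogens are implicit in SMILES; fill each atom to its normal valence:
  3 × C (aromatic): 1 H each → 3
  3 × C (aromatic): no H
  1 × C: 3 H
  1 × C: 2 H
  1 × C: no H
  1 × N: 2 H
  1 × O: 1 H
  1 × O: no H
  Total hydrogens = 11.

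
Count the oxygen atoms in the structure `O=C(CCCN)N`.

The symbol for oxygen appears 1 time in the SMILES.

1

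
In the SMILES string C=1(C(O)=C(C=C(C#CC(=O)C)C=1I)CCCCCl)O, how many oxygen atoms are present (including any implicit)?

The symbol for oxygen appears 3 times in the SMILES.

3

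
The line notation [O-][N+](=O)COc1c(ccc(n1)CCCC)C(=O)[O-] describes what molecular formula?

C11H13N2O5-

Heavy atoms from the SMILES: 11 C, 2 N, 5 O.
Implicit hydrogens by atom environment:
  4 × C: 2 H each → 8
  3 × C (aromatic): no H
  3 × O: no H
  2 × C (aromatic): 1 H each → 2
  2 × O (charge -1): no H
  1 × C: 3 H
  1 × C: no H
  1 × N (aromatic): no H
  1 × N (charge +1): no H
  Total hydrogens = 13.
Net charge -1.
Molecular formula: C11H13N2O5-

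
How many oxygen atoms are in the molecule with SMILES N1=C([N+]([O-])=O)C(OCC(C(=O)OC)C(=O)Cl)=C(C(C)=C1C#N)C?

The symbol for oxygen appears 6 times in the SMILES.

6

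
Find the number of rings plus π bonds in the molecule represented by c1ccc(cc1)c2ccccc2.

8

Molecular formula from the SMILES: C12H10.
DoU = (2C + 2 + N − H − X)/2 = (2·12 + 2 + 0 − 10 − 0)/2 = 16/2 = 8.
(Structurally: 2 ring(s) + 6 π bond(s) = 8.)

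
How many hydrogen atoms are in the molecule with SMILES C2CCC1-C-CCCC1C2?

18

Hydrogens are implicit in SMILES; fill each atom to its normal valence:
  8 × C: 2 H each → 16
  2 × C: 1 H each → 2
  Total hydrogens = 18.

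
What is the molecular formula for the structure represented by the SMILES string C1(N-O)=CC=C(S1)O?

Heavy atoms from the SMILES: 4 C, 1 N, 2 O, 1 S.
Implicit hydrogens by atom environment:
  2 × C (aromatic): 1 H each → 2
  2 × C (aromatic): no H
  2 × O: 1 H each → 2
  1 × N: 1 H
  1 × S (aromatic): no H
  Total hydrogens = 5.
Molecular formula: C4H5NO2S

C4H5NO2S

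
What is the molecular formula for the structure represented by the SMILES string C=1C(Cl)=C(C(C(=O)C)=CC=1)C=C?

Heavy atoms from the SMILES: 10 C, 1 Cl, 1 O.
Implicit hydrogens by atom environment:
  3 × C (aromatic): 1 H each → 3
  3 × C (aromatic): no H
  1 × C: 3 H
  1 × C: 2 H
  1 × C: 1 H
  1 × C: no H
  1 × Cl: no H
  1 × O: no H
  Total hydrogens = 9.
Molecular formula: C10H9ClO

C10H9ClO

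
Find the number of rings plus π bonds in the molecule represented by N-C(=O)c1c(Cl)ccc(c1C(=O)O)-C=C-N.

7

Molecular formula from the SMILES: C10H9ClN2O3.
DoU = (2C + 2 + N − H − X)/2 = (2·10 + 2 + 2 − 9 − 1)/2 = 14/2 = 7.
(Structurally: 1 ring(s) + 6 π bond(s) = 7.)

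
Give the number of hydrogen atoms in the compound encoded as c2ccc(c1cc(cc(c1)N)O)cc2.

Hydrogens are implicit in SMILES; fill each atom to its normal valence:
  8 × C (aromatic): 1 H each → 8
  4 × C (aromatic): no H
  1 × N: 2 H
  1 × O: 1 H
  Total hydrogens = 11.

11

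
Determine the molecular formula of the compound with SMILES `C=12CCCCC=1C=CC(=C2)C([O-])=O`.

C11H11O2-

Heavy atoms from the SMILES: 11 C, 2 O.
Implicit hydrogens by atom environment:
  4 × C: 2 H each → 8
  3 × C (aromatic): 1 H each → 3
  3 × C (aromatic): no H
  1 × C: no H
  1 × O: no H
  1 × O (charge -1): no H
  Total hydrogens = 11.
Net charge -1.
Molecular formula: C11H11O2-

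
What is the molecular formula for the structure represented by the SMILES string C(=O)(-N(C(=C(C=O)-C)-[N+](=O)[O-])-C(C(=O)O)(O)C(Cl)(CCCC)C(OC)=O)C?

C15H21ClN2O9

Heavy atoms from the SMILES: 15 C, 1 Cl, 2 N, 9 O.
Implicit hydrogens by atom environment:
  7 × C: no H
  6 × O: no H
  4 × C: 3 H each → 12
  3 × C: 2 H each → 6
  2 × O: 1 H each → 2
  1 × C: 1 H
  1 × Cl: no H
  1 × N: no H
  1 × N (charge +1): no H
  1 × O (charge -1): no H
  Total hydrogens = 21.
Molecular formula: C15H21ClN2O9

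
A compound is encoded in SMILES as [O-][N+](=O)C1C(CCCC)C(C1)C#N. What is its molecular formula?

C9H14N2O2

Heavy atoms from the SMILES: 9 C, 2 N, 2 O.
Implicit hydrogens by atom environment:
  4 × C: 2 H each → 8
  3 × C: 1 H each → 3
  1 × C: 3 H
  1 × C: no H
  1 × N: no H
  1 × N (charge +1): no H
  1 × O: no H
  1 × O (charge -1): no H
  Total hydrogens = 14.
Molecular formula: C9H14N2O2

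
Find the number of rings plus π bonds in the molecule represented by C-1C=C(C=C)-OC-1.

3

Molecular formula from the SMILES: C6H8O.
DoU = (2C + 2 + N − H − X)/2 = (2·6 + 2 + 0 − 8 − 0)/2 = 6/2 = 3.
(Structurally: 1 ring(s) + 2 π bond(s) = 3.)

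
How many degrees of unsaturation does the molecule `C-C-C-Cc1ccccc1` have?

Molecular formula from the SMILES: C10H14.
DoU = (2C + 2 + N − H − X)/2 = (2·10 + 2 + 0 − 14 − 0)/2 = 8/2 = 4.
(Structurally: 1 ring(s) + 3 π bond(s) = 4.)

4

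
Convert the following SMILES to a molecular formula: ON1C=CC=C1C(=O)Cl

C5H4ClNO2

Heavy atoms from the SMILES: 5 C, 1 Cl, 1 N, 2 O.
Implicit hydrogens by atom environment:
  3 × C (aromatic): 1 H each → 3
  1 × C (aromatic): no H
  1 × C: no H
  1 × Cl: no H
  1 × N (aromatic): no H
  1 × O: 1 H
  1 × O: no H
  Total hydrogens = 4.
Molecular formula: C5H4ClNO2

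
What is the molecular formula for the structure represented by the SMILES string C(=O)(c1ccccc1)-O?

C7H6O2

Heavy atoms from the SMILES: 7 C, 2 O.
Implicit hydrogens by atom environment:
  5 × C (aromatic): 1 H each → 5
  1 × C (aromatic): no H
  1 × C: no H
  1 × O: 1 H
  1 × O: no H
  Total hydrogens = 6.
Molecular formula: C7H6O2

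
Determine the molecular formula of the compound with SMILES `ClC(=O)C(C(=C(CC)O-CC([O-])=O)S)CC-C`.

C11H16ClO4S-

Heavy atoms from the SMILES: 11 C, 1 Cl, 4 O, 1 S.
Implicit hydrogens by atom environment:
  4 × C: 2 H each → 8
  4 × C: no H
  3 × O: no H
  2 × C: 3 H each → 6
  1 × C: 1 H
  1 × Cl: no H
  1 × O (charge -1): no H
  1 × S: 1 H
  Total hydrogens = 16.
Net charge -1.
Molecular formula: C11H16ClO4S-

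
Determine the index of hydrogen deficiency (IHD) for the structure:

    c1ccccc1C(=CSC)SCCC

5

Molecular formula from the SMILES: C12H16S2.
DoU = (2C + 2 + N − H − X)/2 = (2·12 + 2 + 0 − 16 − 0)/2 = 10/2 = 5.
(Structurally: 1 ring(s) + 4 π bond(s) = 5.)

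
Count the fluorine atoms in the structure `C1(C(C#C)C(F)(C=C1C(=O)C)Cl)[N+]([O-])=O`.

1

The symbol for fluorine appears 1 time in the SMILES.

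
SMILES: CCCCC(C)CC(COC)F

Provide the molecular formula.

Heavy atoms from the SMILES: 10 C, 1 F, 1 O.
Implicit hydrogens by atom environment:
  5 × C: 2 H each → 10
  3 × C: 3 H each → 9
  2 × C: 1 H each → 2
  1 × F: no H
  1 × O: no H
  Total hydrogens = 21.
Molecular formula: C10H21FO

C10H21FO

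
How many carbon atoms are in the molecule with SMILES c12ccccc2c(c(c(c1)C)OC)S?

12

The symbol for carbon appears 12 times in the SMILES. Lowercase c denotes aromatic carbon and counts toward C.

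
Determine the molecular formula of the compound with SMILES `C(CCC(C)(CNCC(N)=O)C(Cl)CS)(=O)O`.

Heavy atoms from the SMILES: 10 C, 1 Cl, 2 N, 3 O, 1 S.
Implicit hydrogens by atom environment:
  5 × C: 2 H each → 10
  3 × C: no H
  2 × O: no H
  1 × C: 3 H
  1 × C: 1 H
  1 × Cl: no H
  1 × N: 2 H
  1 × N: 1 H
  1 × O: 1 H
  1 × S: 1 H
  Total hydrogens = 19.
Molecular formula: C10H19ClN2O3S

C10H19ClN2O3S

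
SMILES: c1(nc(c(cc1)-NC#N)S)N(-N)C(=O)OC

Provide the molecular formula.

C8H9N5O2S

Heavy atoms from the SMILES: 8 C, 5 N, 2 O, 1 S.
Implicit hydrogens by atom environment:
  3 × C (aromatic): no H
  2 × C (aromatic): 1 H each → 2
  2 × C: no H
  2 × N: no H
  2 × O: no H
  1 × C: 3 H
  1 × N: 2 H
  1 × N: 1 H
  1 × N (aromatic): no H
  1 × S: 1 H
  Total hydrogens = 9.
Molecular formula: C8H9N5O2S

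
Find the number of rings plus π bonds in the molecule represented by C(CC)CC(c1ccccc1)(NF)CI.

Molecular formula from the SMILES: C12H17FIN.
DoU = (2C + 2 + N − H − X)/2 = (2·12 + 2 + 1 − 17 − 2)/2 = 8/2 = 4.
(Structurally: 1 ring(s) + 3 π bond(s) = 4.)

4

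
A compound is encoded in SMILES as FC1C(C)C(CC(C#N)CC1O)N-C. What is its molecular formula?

Heavy atoms from the SMILES: 10 C, 1 F, 2 N, 1 O.
Implicit hydrogens by atom environment:
  5 × C: 1 H each → 5
  2 × C: 3 H each → 6
  2 × C: 2 H each → 4
  1 × C: no H
  1 × F: no H
  1 × N: 1 H
  1 × N: no H
  1 × O: 1 H
  Total hydrogens = 17.
Molecular formula: C10H17FN2O

C10H17FN2O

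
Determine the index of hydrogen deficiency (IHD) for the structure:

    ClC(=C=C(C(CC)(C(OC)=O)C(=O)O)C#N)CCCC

Molecular formula from the SMILES: C14H18ClNO4.
DoU = (2C + 2 + N − H − X)/2 = (2·14 + 2 + 1 − 18 − 1)/2 = 12/2 = 6.
(Structurally: 0 ring(s) + 6 π bond(s) = 6.)

6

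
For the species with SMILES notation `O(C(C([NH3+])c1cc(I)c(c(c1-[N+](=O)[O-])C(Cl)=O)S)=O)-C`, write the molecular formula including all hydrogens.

Heavy atoms from the SMILES: 10 C, 1 Cl, 1 I, 2 N, 5 O, 1 S.
Implicit hydrogens by atom environment:
  5 × C (aromatic): no H
  4 × O: no H
  2 × C: no H
  1 × C: 3 H
  1 × C (aromatic): 1 H
  1 × C: 1 H
  1 × Cl: no H
  1 × I: no H
  1 × N (charge +1): 3 H
  1 × N (charge +1): no H
  1 × O (charge -1): no H
  1 × S: 1 H
  Total hydrogens = 9.
Net charge +1.
Molecular formula: C10H9ClIN2O5S+

C10H9ClIN2O5S+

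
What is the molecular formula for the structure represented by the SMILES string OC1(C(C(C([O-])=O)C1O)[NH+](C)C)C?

C8H15NO4

Heavy atoms from the SMILES: 8 C, 1 N, 4 O.
Implicit hydrogens by atom environment:
  3 × C: 3 H each → 9
  3 × C: 1 H each → 3
  2 × C: no H
  2 × O: 1 H each → 2
  1 × N (charge +1): 1 H
  1 × O: no H
  1 × O (charge -1): no H
  Total hydrogens = 15.
Molecular formula: C8H15NO4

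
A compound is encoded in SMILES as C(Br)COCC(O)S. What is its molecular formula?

C4H9BrO2S

Heavy atoms from the SMILES: 1 Br, 4 C, 2 O, 1 S.
Implicit hydrogens by atom environment:
  3 × C: 2 H each → 6
  1 × Br: no H
  1 × C: 1 H
  1 × O: 1 H
  1 × O: no H
  1 × S: 1 H
  Total hydrogens = 9.
Molecular formula: C4H9BrO2S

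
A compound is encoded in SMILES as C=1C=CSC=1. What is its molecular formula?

Heavy atoms from the SMILES: 4 C, 1 S.
Implicit hydrogens by atom environment:
  4 × C (aromatic): 1 H each → 4
  1 × S (aromatic): no H
  Total hydrogens = 4.
Molecular formula: C4H4S

C4H4S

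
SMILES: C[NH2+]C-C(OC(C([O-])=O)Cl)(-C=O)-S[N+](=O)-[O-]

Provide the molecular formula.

C6H9ClN2O6S

Heavy atoms from the SMILES: 6 C, 1 Cl, 2 N, 6 O, 1 S.
Implicit hydrogens by atom environment:
  4 × O: no H
  2 × C: 1 H each → 2
  2 × C: no H
  2 × O (charge -1): no H
  1 × C: 3 H
  1 × C: 2 H
  1 × Cl: no H
  1 × N (charge +1): 2 H
  1 × N (charge +1): no H
  1 × S: no H
  Total hydrogens = 9.
Molecular formula: C6H9ClN2O6S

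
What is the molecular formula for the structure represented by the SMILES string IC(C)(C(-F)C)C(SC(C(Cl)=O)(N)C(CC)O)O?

C10H18ClFINO3S

Heavy atoms from the SMILES: 10 C, 1 Cl, 1 F, 1 I, 1 N, 3 O, 1 S.
Implicit hydrogens by atom environment:
  3 × C: 3 H each → 9
  3 × C: 1 H each → 3
  3 × C: no H
  2 × O: 1 H each → 2
  1 × C: 2 H
  1 × Cl: no H
  1 × F: no H
  1 × I: no H
  1 × N: 2 H
  1 × O: no H
  1 × S: no H
  Total hydrogens = 18.
Molecular formula: C10H18ClFINO3S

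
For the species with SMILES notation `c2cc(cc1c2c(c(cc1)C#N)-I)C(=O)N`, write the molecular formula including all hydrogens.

Heavy atoms from the SMILES: 12 C, 1 I, 2 N, 1 O.
Implicit hydrogens by atom environment:
  5 × C (aromatic): 1 H each → 5
  5 × C (aromatic): no H
  2 × C: no H
  1 × I: no H
  1 × N: 2 H
  1 × N: no H
  1 × O: no H
  Total hydrogens = 7.
Molecular formula: C12H7IN2O

C12H7IN2O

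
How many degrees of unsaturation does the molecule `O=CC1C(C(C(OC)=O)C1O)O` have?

3

Molecular formula from the SMILES: C7H10O5.
DoU = (2C + 2 + N − H − X)/2 = (2·7 + 2 + 0 − 10 − 0)/2 = 6/2 = 3.
(Structurally: 1 ring(s) + 2 π bond(s) = 3.)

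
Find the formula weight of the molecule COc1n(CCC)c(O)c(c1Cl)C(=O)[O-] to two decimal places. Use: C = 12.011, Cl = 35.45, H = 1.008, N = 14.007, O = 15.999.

232.64

Molecular formula: C9H11ClNO4-.
M = 9×12.011 + 1×35.45 + 11×1.008 + 1×14.007 + 4×15.999 = 232.64 g/mol.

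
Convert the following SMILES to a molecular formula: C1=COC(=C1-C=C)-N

Heavy atoms from the SMILES: 6 C, 1 N, 1 O.
Implicit hydrogens by atom environment:
  2 × C (aromatic): 1 H each → 2
  2 × C (aromatic): no H
  1 × C: 2 H
  1 × C: 1 H
  1 × N: 2 H
  1 × O (aromatic): no H
  Total hydrogens = 7.
Molecular formula: C6H7NO

C6H7NO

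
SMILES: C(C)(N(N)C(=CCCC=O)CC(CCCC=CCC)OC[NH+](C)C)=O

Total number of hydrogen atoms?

36

Hydrogens are implicit in SMILES; fill each atom to its normal valence:
  8 × C: 2 H each → 16
  5 × C: 1 H each → 5
  4 × C: 3 H each → 12
  3 × O: no H
  2 × C: no H
  1 × N: 2 H
  1 × N (charge +1): 1 H
  1 × N: no H
  Total hydrogens = 36.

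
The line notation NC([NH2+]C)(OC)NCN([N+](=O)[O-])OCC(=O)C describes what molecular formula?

Heavy atoms from the SMILES: 7 C, 5 N, 5 O.
Implicit hydrogens by atom environment:
  4 × O: no H
  3 × C: 3 H each → 9
  2 × C: 2 H each → 4
  2 × C: no H
  1 × N: 2 H
  1 × N (charge +1): 2 H
  1 × N: 1 H
  1 × N: no H
  1 × N (charge +1): no H
  1 × O (charge -1): no H
  Total hydrogens = 18.
Net charge +1.
Molecular formula: C7H18N5O5+

C7H18N5O5+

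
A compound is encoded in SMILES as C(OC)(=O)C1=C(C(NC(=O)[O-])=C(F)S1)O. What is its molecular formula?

C7H5FNO5S-

Heavy atoms from the SMILES: 7 C, 1 F, 1 N, 5 O, 1 S.
Implicit hydrogens by atom environment:
  4 × C (aromatic): no H
  3 × O: no H
  2 × C: no H
  1 × C: 3 H
  1 × F: no H
  1 × N: 1 H
  1 × O: 1 H
  1 × O (charge -1): no H
  1 × S (aromatic): no H
  Total hydrogens = 5.
Net charge -1.
Molecular formula: C7H5FNO5S-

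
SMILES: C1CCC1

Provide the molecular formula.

Heavy atoms from the SMILES: 4 C.
Implicit hydrogens by atom environment:
  4 × C: 2 H each → 8
  Total hydrogens = 8.
Molecular formula: C4H8

C4H8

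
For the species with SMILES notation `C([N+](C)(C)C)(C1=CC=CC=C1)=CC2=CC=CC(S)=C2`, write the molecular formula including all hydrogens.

C17H20NS+

Heavy atoms from the SMILES: 17 C, 1 N, 1 S.
Implicit hydrogens by atom environment:
  9 × C (aromatic): 1 H each → 9
  3 × C: 3 H each → 9
  3 × C (aromatic): no H
  1 × C: 1 H
  1 × C: no H
  1 × N (charge +1): no H
  1 × S: 1 H
  Total hydrogens = 20.
Net charge +1.
Molecular formula: C17H20NS+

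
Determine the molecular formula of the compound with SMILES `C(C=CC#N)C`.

Heavy atoms from the SMILES: 5 C, 1 N.
Implicit hydrogens by atom environment:
  2 × C: 1 H each → 2
  1 × C: 3 H
  1 × C: 2 H
  1 × C: no H
  1 × N: no H
  Total hydrogens = 7.
Molecular formula: C5H7N

C5H7N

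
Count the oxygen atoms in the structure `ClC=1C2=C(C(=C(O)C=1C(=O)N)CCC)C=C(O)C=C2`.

3

The symbol for oxygen appears 3 times in the SMILES.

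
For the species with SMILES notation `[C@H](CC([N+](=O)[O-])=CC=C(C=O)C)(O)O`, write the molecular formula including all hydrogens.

C8H11NO5

Heavy atoms from the SMILES: 8 C, 1 N, 5 O.
Implicit hydrogens by atom environment:
  4 × C: 1 H each → 4
  2 × C: no H
  2 × O: 1 H each → 2
  2 × O: no H
  1 × C: 3 H
  1 × C: 2 H
  1 × N (charge +1): no H
  1 × O (charge -1): no H
  Total hydrogens = 11.
Molecular formula: C8H11NO5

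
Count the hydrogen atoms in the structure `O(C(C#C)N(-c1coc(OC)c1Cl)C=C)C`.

12

Hydrogens are implicit in SMILES; fill each atom to its normal valence:
  3 × C: 1 H each → 3
  3 × C (aromatic): no H
  2 × C: 3 H each → 6
  2 × O: no H
  1 × C: 2 H
  1 × C (aromatic): 1 H
  1 × C: no H
  1 × Cl: no H
  1 × N: no H
  1 × O (aromatic): no H
  Total hydrogens = 12.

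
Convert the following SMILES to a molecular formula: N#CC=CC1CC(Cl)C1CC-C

Heavy atoms from the SMILES: 10 C, 1 Cl, 1 N.
Implicit hydrogens by atom environment:
  5 × C: 1 H each → 5
  3 × C: 2 H each → 6
  1 × C: 3 H
  1 × C: no H
  1 × Cl: no H
  1 × N: no H
  Total hydrogens = 14.
Molecular formula: C10H14ClN

C10H14ClN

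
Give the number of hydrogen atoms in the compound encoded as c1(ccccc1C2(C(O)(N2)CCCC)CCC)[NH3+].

25

Hydrogens are implicit in SMILES; fill each atom to its normal valence:
  5 × C: 2 H each → 10
  4 × C (aromatic): 1 H each → 4
  2 × C: 3 H each → 6
  2 × C: no H
  2 × C (aromatic): no H
  1 × N (charge +1): 3 H
  1 × N: 1 H
  1 × O: 1 H
  Total hydrogens = 25.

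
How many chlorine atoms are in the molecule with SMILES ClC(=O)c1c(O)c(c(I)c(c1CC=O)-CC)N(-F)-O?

1

The symbol for chlorine appears 1 time in the SMILES.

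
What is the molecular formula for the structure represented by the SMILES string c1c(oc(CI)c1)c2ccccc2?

Heavy atoms from the SMILES: 11 C, 1 I, 1 O.
Implicit hydrogens by atom environment:
  7 × C (aromatic): 1 H each → 7
  3 × C (aromatic): no H
  1 × C: 2 H
  1 × I: no H
  1 × O (aromatic): no H
  Total hydrogens = 9.
Molecular formula: C11H9IO

C11H9IO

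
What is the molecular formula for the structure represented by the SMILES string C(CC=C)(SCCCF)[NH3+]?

C7H15FNS+

Heavy atoms from the SMILES: 7 C, 1 F, 1 N, 1 S.
Implicit hydrogens by atom environment:
  5 × C: 2 H each → 10
  2 × C: 1 H each → 2
  1 × F: no H
  1 × N (charge +1): 3 H
  1 × S: no H
  Total hydrogens = 15.
Net charge +1.
Molecular formula: C7H15FNS+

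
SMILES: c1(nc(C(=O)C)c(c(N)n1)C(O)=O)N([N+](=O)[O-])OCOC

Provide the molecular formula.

C9H11N5O7

Heavy atoms from the SMILES: 9 C, 5 N, 7 O.
Implicit hydrogens by atom environment:
  5 × O: no H
  4 × C (aromatic): no H
  2 × C: 3 H each → 6
  2 × C: no H
  2 × N (aromatic): no H
  1 × C: 2 H
  1 × N: 2 H
  1 × N: no H
  1 × N (charge +1): no H
  1 × O: 1 H
  1 × O (charge -1): no H
  Total hydrogens = 11.
Molecular formula: C9H11N5O7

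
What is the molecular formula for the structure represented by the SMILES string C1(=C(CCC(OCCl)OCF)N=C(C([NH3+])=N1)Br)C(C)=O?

C11H15BrClFN3O3+

Heavy atoms from the SMILES: 1 Br, 11 C, 1 Cl, 1 F, 3 N, 3 O.
Implicit hydrogens by atom environment:
  4 × C: 2 H each → 8
  4 × C (aromatic): no H
  3 × O: no H
  2 × N (aromatic): no H
  1 × Br: no H
  1 × C: 3 H
  1 × C: 1 H
  1 × C: no H
  1 × Cl: no H
  1 × F: no H
  1 × N (charge +1): 3 H
  Total hydrogens = 15.
Net charge +1.
Molecular formula: C11H15BrClFN3O3+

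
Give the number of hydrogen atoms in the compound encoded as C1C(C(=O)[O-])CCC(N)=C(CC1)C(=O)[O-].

Hydrogens are implicit in SMILES; fill each atom to its normal valence:
  5 × C: 2 H each → 10
  4 × C: no H
  2 × O: no H
  2 × O (charge -1): no H
  1 × C: 1 H
  1 × N: 2 H
  Total hydrogens = 13.

13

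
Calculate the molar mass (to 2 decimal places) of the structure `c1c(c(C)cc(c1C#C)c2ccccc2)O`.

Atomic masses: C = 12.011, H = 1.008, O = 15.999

Molecular formula: C15H12O.
M = 15×12.011 + 12×1.008 + 1×15.999 = 208.26 g/mol.

208.26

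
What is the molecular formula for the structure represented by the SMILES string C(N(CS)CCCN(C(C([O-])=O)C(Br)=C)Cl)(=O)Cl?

Heavy atoms from the SMILES: 1 Br, 9 C, 2 Cl, 2 N, 3 O, 1 S.
Implicit hydrogens by atom environment:
  5 × C: 2 H each → 10
  3 × C: no H
  2 × Cl: no H
  2 × N: no H
  2 × O: no H
  1 × Br: no H
  1 × C: 1 H
  1 × O (charge -1): no H
  1 × S: 1 H
  Total hydrogens = 12.
Net charge -1.
Molecular formula: C9H12BrCl2N2O3S-

C9H12BrCl2N2O3S-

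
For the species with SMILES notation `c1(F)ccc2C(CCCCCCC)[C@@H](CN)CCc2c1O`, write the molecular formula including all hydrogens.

Heavy atoms from the SMILES: 18 C, 1 F, 1 N, 1 O.
Implicit hydrogens by atom environment:
  9 × C: 2 H each → 18
  4 × C (aromatic): no H
  2 × C (aromatic): 1 H each → 2
  2 × C: 1 H each → 2
  1 × C: 3 H
  1 × F: no H
  1 × N: 2 H
  1 × O: 1 H
  Total hydrogens = 28.
Molecular formula: C18H28FNO

C18H28FNO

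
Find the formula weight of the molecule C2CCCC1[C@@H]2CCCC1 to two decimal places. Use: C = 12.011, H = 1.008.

138.25

Molecular formula: C10H18.
M = 10×12.011 + 18×1.008 = 138.25 g/mol.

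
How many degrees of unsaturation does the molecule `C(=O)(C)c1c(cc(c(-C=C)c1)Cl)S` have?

6

Molecular formula from the SMILES: C10H9ClOS.
DoU = (2C + 2 + N − H − X)/2 = (2·10 + 2 + 0 − 9 − 1)/2 = 12/2 = 6.
(Structurally: 1 ring(s) + 5 π bond(s) = 6.)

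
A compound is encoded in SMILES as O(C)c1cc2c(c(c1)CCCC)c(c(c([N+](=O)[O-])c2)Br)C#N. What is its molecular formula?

Heavy atoms from the SMILES: 1 Br, 16 C, 2 N, 3 O.
Implicit hydrogens by atom environment:
  7 × C (aromatic): no H
  3 × C: 2 H each → 6
  3 × C (aromatic): 1 H each → 3
  2 × C: 3 H each → 6
  2 × O: no H
  1 × Br: no H
  1 × C: no H
  1 × N (charge +1): no H
  1 × N: no H
  1 × O (charge -1): no H
  Total hydrogens = 15.
Molecular formula: C16H15BrN2O3

C16H15BrN2O3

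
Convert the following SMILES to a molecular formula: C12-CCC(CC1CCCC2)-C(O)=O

C11H18O2

Heavy atoms from the SMILES: 11 C, 2 O.
Implicit hydrogens by atom environment:
  7 × C: 2 H each → 14
  3 × C: 1 H each → 3
  1 × C: no H
  1 × O: 1 H
  1 × O: no H
  Total hydrogens = 18.
Molecular formula: C11H18O2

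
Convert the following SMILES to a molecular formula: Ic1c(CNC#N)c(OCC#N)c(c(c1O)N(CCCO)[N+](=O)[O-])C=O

Heavy atoms from the SMILES: 14 C, 1 I, 5 N, 6 O.
Implicit hydrogens by atom environment:
  6 × C (aromatic): no H
  5 × C: 2 H each → 10
  3 × N: no H
  3 × O: no H
  2 × C: no H
  2 × O: 1 H each → 2
  1 × C: 1 H
  1 × I: no H
  1 × N: 1 H
  1 × N (charge +1): no H
  1 × O (charge -1): no H
  Total hydrogens = 14.
Molecular formula: C14H14IN5O6

C14H14IN5O6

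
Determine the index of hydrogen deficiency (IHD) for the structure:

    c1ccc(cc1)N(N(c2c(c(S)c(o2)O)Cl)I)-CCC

7

Molecular formula from the SMILES: C13H14ClIN2O2S.
DoU = (2C + 2 + N − H − X)/2 = (2·13 + 2 + 2 − 14 − 2)/2 = 14/2 = 7.
(Structurally: 2 ring(s) + 5 π bond(s) = 7.)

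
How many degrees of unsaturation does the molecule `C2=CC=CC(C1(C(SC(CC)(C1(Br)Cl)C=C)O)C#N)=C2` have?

8

Molecular formula from the SMILES: C15H15BrClNOS.
DoU = (2C + 2 + N − H − X)/2 = (2·15 + 2 + 1 − 15 − 2)/2 = 16/2 = 8.
(Structurally: 2 ring(s) + 6 π bond(s) = 8.)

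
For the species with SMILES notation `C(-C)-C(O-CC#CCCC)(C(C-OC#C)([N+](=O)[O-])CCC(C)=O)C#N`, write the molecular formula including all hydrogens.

Heavy atoms from the SMILES: 18 C, 2 N, 5 O.
Implicit hydrogens by atom environment:
  7 × C: 2 H each → 14
  7 × C: no H
  4 × O: no H
  3 × C: 3 H each → 9
  1 × C: 1 H
  1 × N: no H
  1 × N (charge +1): no H
  1 × O (charge -1): no H
  Total hydrogens = 24.
Molecular formula: C18H24N2O5

C18H24N2O5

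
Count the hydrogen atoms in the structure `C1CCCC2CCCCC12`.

18

Hydrogens are implicit in SMILES; fill each atom to its normal valence:
  8 × C: 2 H each → 16
  2 × C: 1 H each → 2
  Total hydrogens = 18.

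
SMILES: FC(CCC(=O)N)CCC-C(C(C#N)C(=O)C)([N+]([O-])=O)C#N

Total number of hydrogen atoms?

Hydrogens are implicit in SMILES; fill each atom to its normal valence:
  5 × C: 2 H each → 10
  5 × C: no H
  3 × O: no H
  2 × C: 1 H each → 2
  2 × N: no H
  1 × C: 3 H
  1 × F: no H
  1 × N: 2 H
  1 × N (charge +1): no H
  1 × O (charge -1): no H
  Total hydrogens = 17.

17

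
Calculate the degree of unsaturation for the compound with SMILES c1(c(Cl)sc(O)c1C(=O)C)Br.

Molecular formula from the SMILES: C6H4BrClO2S.
DoU = (2C + 2 + N − H − X)/2 = (2·6 + 2 + 0 − 4 − 2)/2 = 8/2 = 4.
(Structurally: 1 ring(s) + 3 π bond(s) = 4.)

4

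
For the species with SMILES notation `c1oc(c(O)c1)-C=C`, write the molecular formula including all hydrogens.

Heavy atoms from the SMILES: 6 C, 2 O.
Implicit hydrogens by atom environment:
  2 × C (aromatic): 1 H each → 2
  2 × C (aromatic): no H
  1 × C: 2 H
  1 × C: 1 H
  1 × O: 1 H
  1 × O (aromatic): no H
  Total hydrogens = 6.
Molecular formula: C6H6O2

C6H6O2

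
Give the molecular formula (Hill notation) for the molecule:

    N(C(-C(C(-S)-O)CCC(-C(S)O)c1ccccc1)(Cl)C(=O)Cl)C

Heavy atoms from the SMILES: 15 C, 2 Cl, 1 N, 3 O, 2 S.
Implicit hydrogens by atom environment:
  5 × C (aromatic): 1 H each → 5
  4 × C: 1 H each → 4
  2 × C: 2 H each → 4
  2 × C: no H
  2 × Cl: no H
  2 × O: 1 H each → 2
  2 × S: 1 H each → 2
  1 × C: 3 H
  1 × C (aromatic): no H
  1 × N: 1 H
  1 × O: no H
  Total hydrogens = 21.
Molecular formula: C15H21Cl2NO3S2

C15H21Cl2NO3S2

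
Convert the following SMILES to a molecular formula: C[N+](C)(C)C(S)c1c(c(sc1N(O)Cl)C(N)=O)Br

Heavy atoms from the SMILES: 1 Br, 9 C, 1 Cl, 3 N, 2 O, 2 S.
Implicit hydrogens by atom environment:
  4 × C (aromatic): no H
  3 × C: 3 H each → 9
  1 × Br: no H
  1 × C: 1 H
  1 × C: no H
  1 × Cl: no H
  1 × N: 2 H
  1 × N: no H
  1 × N (charge +1): no H
  1 × O: 1 H
  1 × O: no H
  1 × S: 1 H
  1 × S (aromatic): no H
  Total hydrogens = 14.
Net charge +1.
Molecular formula: C9H14BrClN3O2S2+

C9H14BrClN3O2S2+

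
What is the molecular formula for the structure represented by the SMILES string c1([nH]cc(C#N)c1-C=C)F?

Heavy atoms from the SMILES: 7 C, 1 F, 2 N.
Implicit hydrogens by atom environment:
  3 × C (aromatic): no H
  1 × C: 2 H
  1 × C (aromatic): 1 H
  1 × C: 1 H
  1 × C: no H
  1 × F: no H
  1 × N (aromatic): 1 H
  1 × N: no H
  Total hydrogens = 5.
Molecular formula: C7H5FN2

C7H5FN2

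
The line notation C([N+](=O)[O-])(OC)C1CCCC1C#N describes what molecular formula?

Heavy atoms from the SMILES: 8 C, 2 N, 3 O.
Implicit hydrogens by atom environment:
  3 × C: 2 H each → 6
  3 × C: 1 H each → 3
  2 × O: no H
  1 × C: 3 H
  1 × C: no H
  1 × N: no H
  1 × N (charge +1): no H
  1 × O (charge -1): no H
  Total hydrogens = 12.
Molecular formula: C8H12N2O3

C8H12N2O3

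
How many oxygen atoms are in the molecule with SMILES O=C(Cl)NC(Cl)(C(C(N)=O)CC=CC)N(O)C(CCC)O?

4

The symbol for oxygen appears 4 times in the SMILES.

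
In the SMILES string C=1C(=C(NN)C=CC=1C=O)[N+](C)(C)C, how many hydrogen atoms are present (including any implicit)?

16

Hydrogens are implicit in SMILES; fill each atom to its normal valence:
  3 × C: 3 H each → 9
  3 × C (aromatic): 1 H each → 3
  3 × C (aromatic): no H
  1 × C: 1 H
  1 × N: 2 H
  1 × N: 1 H
  1 × N (charge +1): no H
  1 × O: no H
  Total hydrogens = 16.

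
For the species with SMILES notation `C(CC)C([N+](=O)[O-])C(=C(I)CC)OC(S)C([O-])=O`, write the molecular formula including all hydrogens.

C10H15INO5S-

Heavy atoms from the SMILES: 10 C, 1 I, 1 N, 5 O, 1 S.
Implicit hydrogens by atom environment:
  3 × C: 2 H each → 6
  3 × C: no H
  3 × O: no H
  2 × C: 3 H each → 6
  2 × C: 1 H each → 2
  2 × O (charge -1): no H
  1 × I: no H
  1 × N (charge +1): no H
  1 × S: 1 H
  Total hydrogens = 15.
Net charge -1.
Molecular formula: C10H15INO5S-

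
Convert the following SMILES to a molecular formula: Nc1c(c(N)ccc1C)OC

C8H12N2O

Heavy atoms from the SMILES: 8 C, 2 N, 1 O.
Implicit hydrogens by atom environment:
  4 × C (aromatic): no H
  2 × C: 3 H each → 6
  2 × C (aromatic): 1 H each → 2
  2 × N: 2 H each → 4
  1 × O: no H
  Total hydrogens = 12.
Molecular formula: C8H12N2O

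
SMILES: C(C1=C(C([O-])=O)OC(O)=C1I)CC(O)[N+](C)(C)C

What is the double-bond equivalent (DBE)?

4

Molecular formula from the SMILES: C11H16INO5.
DoU = (2C + 2 + N − H − X)/2 = (2·11 + 2 + 1 − 16 − 1)/2 = 8/2 = 4.
(Structurally: 1 ring(s) + 3 π bond(s) = 4.)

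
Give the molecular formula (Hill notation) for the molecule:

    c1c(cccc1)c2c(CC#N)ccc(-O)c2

C14H11NO

Heavy atoms from the SMILES: 14 C, 1 N, 1 O.
Implicit hydrogens by atom environment:
  8 × C (aromatic): 1 H each → 8
  4 × C (aromatic): no H
  1 × C: 2 H
  1 × C: no H
  1 × N: no H
  1 × O: 1 H
  Total hydrogens = 11.
Molecular formula: C14H11NO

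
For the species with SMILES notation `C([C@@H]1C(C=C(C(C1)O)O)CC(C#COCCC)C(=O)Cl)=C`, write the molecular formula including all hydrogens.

Heavy atoms from the SMILES: 16 C, 1 Cl, 4 O.
Implicit hydrogens by atom environment:
  6 × C: 1 H each → 6
  5 × C: 2 H each → 10
  4 × C: no H
  2 × O: 1 H each → 2
  2 × O: no H
  1 × C: 3 H
  1 × Cl: no H
  Total hydrogens = 21.
Molecular formula: C16H21ClO4

C16H21ClO4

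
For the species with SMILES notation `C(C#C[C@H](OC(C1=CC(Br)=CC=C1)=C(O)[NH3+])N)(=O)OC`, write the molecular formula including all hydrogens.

Heavy atoms from the SMILES: 1 Br, 13 C, 2 N, 4 O.
Implicit hydrogens by atom environment:
  5 × C: no H
  4 × C (aromatic): 1 H each → 4
  3 × O: no H
  2 × C (aromatic): no H
  1 × Br: no H
  1 × C: 3 H
  1 × C: 1 H
  1 × N (charge +1): 3 H
  1 × N: 2 H
  1 × O: 1 H
  Total hydrogens = 14.
Net charge +1.
Molecular formula: C13H14BrN2O4+

C13H14BrN2O4+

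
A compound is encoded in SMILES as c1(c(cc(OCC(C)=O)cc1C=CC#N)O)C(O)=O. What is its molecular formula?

C13H11NO5

Heavy atoms from the SMILES: 13 C, 1 N, 5 O.
Implicit hydrogens by atom environment:
  4 × C (aromatic): no H
  3 × C: no H
  3 × O: no H
  2 × C (aromatic): 1 H each → 2
  2 × C: 1 H each → 2
  2 × O: 1 H each → 2
  1 × C: 3 H
  1 × C: 2 H
  1 × N: no H
  Total hydrogens = 11.
Molecular formula: C13H11NO5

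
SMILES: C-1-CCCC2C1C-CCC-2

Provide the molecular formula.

Heavy atoms from the SMILES: 10 C.
Implicit hydrogens by atom environment:
  8 × C: 2 H each → 16
  2 × C: 1 H each → 2
  Total hydrogens = 18.
Molecular formula: C10H18

C10H18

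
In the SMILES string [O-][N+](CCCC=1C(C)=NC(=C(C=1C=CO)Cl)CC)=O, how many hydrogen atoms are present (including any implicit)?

Hydrogens are implicit in SMILES; fill each atom to its normal valence:
  5 × C (aromatic): no H
  4 × C: 2 H each → 8
  2 × C: 3 H each → 6
  2 × C: 1 H each → 2
  1 × Cl: no H
  1 × N (aromatic): no H
  1 × N (charge +1): no H
  1 × O: 1 H
  1 × O: no H
  1 × O (charge -1): no H
  Total hydrogens = 17.

17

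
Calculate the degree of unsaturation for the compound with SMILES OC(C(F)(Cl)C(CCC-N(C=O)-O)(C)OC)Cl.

Molecular formula from the SMILES: C9H16Cl2FNO4.
DoU = (2C + 2 + N − H − X)/2 = (2·9 + 2 + 1 − 16 − 3)/2 = 2/2 = 1.
(Structurally: 0 ring(s) + 1 π bond(s) = 1.)

1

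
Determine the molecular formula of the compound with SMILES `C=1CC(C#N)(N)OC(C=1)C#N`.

C7H7N3O

Heavy atoms from the SMILES: 7 C, 3 N, 1 O.
Implicit hydrogens by atom environment:
  3 × C: 1 H each → 3
  3 × C: no H
  2 × N: no H
  1 × C: 2 H
  1 × N: 2 H
  1 × O: no H
  Total hydrogens = 7.
Molecular formula: C7H7N3O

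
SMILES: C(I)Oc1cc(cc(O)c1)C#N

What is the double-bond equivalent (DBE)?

6

Molecular formula from the SMILES: C8H6INO2.
DoU = (2C + 2 + N − H − X)/2 = (2·8 + 2 + 1 − 6 − 1)/2 = 12/2 = 6.
(Structurally: 1 ring(s) + 5 π bond(s) = 6.)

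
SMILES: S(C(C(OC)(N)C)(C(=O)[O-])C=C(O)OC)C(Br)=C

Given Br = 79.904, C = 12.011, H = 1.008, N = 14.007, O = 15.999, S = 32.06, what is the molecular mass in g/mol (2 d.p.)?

Molecular formula: C10H15BrNO5S-.
M = 1×79.904 + 10×12.011 + 15×1.008 + 1×14.007 + 5×15.999 + 1×32.06 = 341.20 g/mol.

341.20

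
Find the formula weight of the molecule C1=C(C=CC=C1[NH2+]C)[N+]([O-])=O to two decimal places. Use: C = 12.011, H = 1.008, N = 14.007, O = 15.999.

Molecular formula: C7H9N2O2+.
M = 7×12.011 + 9×1.008 + 2×14.007 + 2×15.999 = 153.16 g/mol.

153.16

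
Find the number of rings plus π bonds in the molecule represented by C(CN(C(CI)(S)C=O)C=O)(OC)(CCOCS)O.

2

Molecular formula from the SMILES: C10H18INO5S2.
DoU = (2C + 2 + N − H − X)/2 = (2·10 + 2 + 1 − 18 − 1)/2 = 4/2 = 2.
(Structurally: 0 ring(s) + 2 π bond(s) = 2.)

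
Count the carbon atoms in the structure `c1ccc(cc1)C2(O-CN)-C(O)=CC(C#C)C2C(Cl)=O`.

15

The symbol for carbon appears 15 times in the SMILES. Lowercase c denotes aromatic carbon and counts toward C.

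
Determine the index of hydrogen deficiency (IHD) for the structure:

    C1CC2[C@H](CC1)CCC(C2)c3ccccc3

6

Molecular formula from the SMILES: C16H22.
DoU = (2C + 2 + N − H − X)/2 = (2·16 + 2 + 0 − 22 − 0)/2 = 12/2 = 6.
(Structurally: 3 ring(s) + 3 π bond(s) = 6.)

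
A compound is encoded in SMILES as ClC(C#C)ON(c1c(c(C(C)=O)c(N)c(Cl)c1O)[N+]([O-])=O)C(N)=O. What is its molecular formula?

C12H10Cl2N4O6

Heavy atoms from the SMILES: 12 C, 2 Cl, 4 N, 6 O.
Implicit hydrogens by atom environment:
  6 × C (aromatic): no H
  4 × O: no H
  3 × C: no H
  2 × C: 1 H each → 2
  2 × Cl: no H
  2 × N: 2 H each → 4
  1 × C: 3 H
  1 × N (charge +1): no H
  1 × N: no H
  1 × O: 1 H
  1 × O (charge -1): no H
  Total hydrogens = 10.
Molecular formula: C12H10Cl2N4O6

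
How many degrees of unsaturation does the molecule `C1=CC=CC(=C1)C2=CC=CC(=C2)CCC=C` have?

Molecular formula from the SMILES: C16H16.
DoU = (2C + 2 + N − H − X)/2 = (2·16 + 2 + 0 − 16 − 0)/2 = 18/2 = 9.
(Structurally: 2 ring(s) + 7 π bond(s) = 9.)

9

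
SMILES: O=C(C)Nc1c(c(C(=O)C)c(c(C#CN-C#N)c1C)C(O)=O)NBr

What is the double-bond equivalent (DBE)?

11

Molecular formula from the SMILES: C15H13BrN4O4.
DoU = (2C + 2 + N − H − X)/2 = (2·15 + 2 + 4 − 13 − 1)/2 = 22/2 = 11.
(Structurally: 1 ring(s) + 10 π bond(s) = 11.)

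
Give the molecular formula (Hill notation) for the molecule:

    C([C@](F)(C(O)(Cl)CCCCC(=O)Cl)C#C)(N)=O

C10H12Cl2FNO3

Heavy atoms from the SMILES: 10 C, 2 Cl, 1 F, 1 N, 3 O.
Implicit hydrogens by atom environment:
  5 × C: no H
  4 × C: 2 H each → 8
  2 × Cl: no H
  2 × O: no H
  1 × C: 1 H
  1 × F: no H
  1 × N: 2 H
  1 × O: 1 H
  Total hydrogens = 12.
Molecular formula: C10H12Cl2FNO3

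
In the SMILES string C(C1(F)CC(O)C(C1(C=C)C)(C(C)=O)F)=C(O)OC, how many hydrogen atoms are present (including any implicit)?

Hydrogens are implicit in SMILES; fill each atom to its normal valence:
  5 × C: no H
  3 × C: 3 H each → 9
  3 × C: 1 H each → 3
  2 × C: 2 H each → 4
  2 × F: no H
  2 × O: 1 H each → 2
  2 × O: no H
  Total hydrogens = 18.

18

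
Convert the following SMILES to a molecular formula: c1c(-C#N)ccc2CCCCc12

C11H11N

Heavy atoms from the SMILES: 11 C, 1 N.
Implicit hydrogens by atom environment:
  4 × C: 2 H each → 8
  3 × C (aromatic): 1 H each → 3
  3 × C (aromatic): no H
  1 × C: no H
  1 × N: no H
  Total hydrogens = 11.
Molecular formula: C11H11N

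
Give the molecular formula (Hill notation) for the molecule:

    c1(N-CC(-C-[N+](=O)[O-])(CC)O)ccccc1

Heavy atoms from the SMILES: 11 C, 2 N, 3 O.
Implicit hydrogens by atom environment:
  5 × C (aromatic): 1 H each → 5
  3 × C: 2 H each → 6
  1 × C: 3 H
  1 × C: no H
  1 × C (aromatic): no H
  1 × N: 1 H
  1 × N (charge +1): no H
  1 × O: 1 H
  1 × O: no H
  1 × O (charge -1): no H
  Total hydrogens = 16.
Molecular formula: C11H16N2O3

C11H16N2O3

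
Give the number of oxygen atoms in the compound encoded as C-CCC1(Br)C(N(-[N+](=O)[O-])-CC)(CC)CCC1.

The symbol for oxygen appears 2 times in the SMILES.

2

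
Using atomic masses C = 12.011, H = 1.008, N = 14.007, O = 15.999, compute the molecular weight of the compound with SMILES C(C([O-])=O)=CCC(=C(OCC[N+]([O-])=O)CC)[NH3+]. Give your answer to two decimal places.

244.25

Molecular formula: C10H16N2O5.
M = 10×12.011 + 16×1.008 + 2×14.007 + 5×15.999 = 244.25 g/mol.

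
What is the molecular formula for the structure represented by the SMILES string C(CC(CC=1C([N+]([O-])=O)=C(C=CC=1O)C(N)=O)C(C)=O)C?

C14H18N2O5

Heavy atoms from the SMILES: 14 C, 2 N, 5 O.
Implicit hydrogens by atom environment:
  4 × C (aromatic): no H
  3 × C: 2 H each → 6
  3 × O: no H
  2 × C: 3 H each → 6
  2 × C (aromatic): 1 H each → 2
  2 × C: no H
  1 × C: 1 H
  1 × N: 2 H
  1 × N (charge +1): no H
  1 × O: 1 H
  1 × O (charge -1): no H
  Total hydrogens = 18.
Molecular formula: C14H18N2O5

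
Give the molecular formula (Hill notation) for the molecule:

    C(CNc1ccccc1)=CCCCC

C13H19N

Heavy atoms from the SMILES: 13 C, 1 N.
Implicit hydrogens by atom environment:
  5 × C (aromatic): 1 H each → 5
  4 × C: 2 H each → 8
  2 × C: 1 H each → 2
  1 × C: 3 H
  1 × C (aromatic): no H
  1 × N: 1 H
  Total hydrogens = 19.
Molecular formula: C13H19N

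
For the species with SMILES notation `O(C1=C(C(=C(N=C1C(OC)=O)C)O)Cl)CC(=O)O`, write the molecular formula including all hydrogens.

Heavy atoms from the SMILES: 10 C, 1 Cl, 1 N, 6 O.
Implicit hydrogens by atom environment:
  5 × C (aromatic): no H
  4 × O: no H
  2 × C: 3 H each → 6
  2 × C: no H
  2 × O: 1 H each → 2
  1 × C: 2 H
  1 × Cl: no H
  1 × N (aromatic): no H
  Total hydrogens = 10.
Molecular formula: C10H10ClNO6

C10H10ClNO6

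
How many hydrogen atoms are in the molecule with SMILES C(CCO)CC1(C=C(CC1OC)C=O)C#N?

Hydrogens are implicit in SMILES; fill each atom to its normal valence:
  5 × C: 2 H each → 10
  3 × C: 1 H each → 3
  3 × C: no H
  2 × O: no H
  1 × C: 3 H
  1 × N: no H
  1 × O: 1 H
  Total hydrogens = 17.

17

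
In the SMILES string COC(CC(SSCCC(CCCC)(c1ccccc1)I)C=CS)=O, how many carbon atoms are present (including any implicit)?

19

The symbol for carbon appears 19 times in the SMILES. Lowercase c denotes aromatic carbon and counts toward C.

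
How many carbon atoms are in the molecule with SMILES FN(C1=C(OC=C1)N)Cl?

The symbol for carbon appears 4 times in the SMILES. (Cl is a single chlorine, not C + l.)

4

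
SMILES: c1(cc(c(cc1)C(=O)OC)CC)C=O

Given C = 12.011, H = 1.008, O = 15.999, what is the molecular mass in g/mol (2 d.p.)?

Molecular formula: C11H12O3.
M = 11×12.011 + 12×1.008 + 3×15.999 = 192.21 g/mol.

192.21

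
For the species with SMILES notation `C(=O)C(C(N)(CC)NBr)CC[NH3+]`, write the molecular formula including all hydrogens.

C7H17BrN3O+

Heavy atoms from the SMILES: 1 Br, 7 C, 3 N, 1 O.
Implicit hydrogens by atom environment:
  3 × C: 2 H each → 6
  2 × C: 1 H each → 2
  1 × Br: no H
  1 × C: 3 H
  1 × C: no H
  1 × N (charge +1): 3 H
  1 × N: 2 H
  1 × N: 1 H
  1 × O: no H
  Total hydrogens = 17.
Net charge +1.
Molecular formula: C7H17BrN3O+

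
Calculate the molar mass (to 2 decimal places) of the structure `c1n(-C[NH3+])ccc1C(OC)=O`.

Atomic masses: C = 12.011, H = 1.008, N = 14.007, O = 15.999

Molecular formula: C7H11N2O2+.
M = 7×12.011 + 11×1.008 + 2×14.007 + 2×15.999 = 155.18 g/mol.

155.18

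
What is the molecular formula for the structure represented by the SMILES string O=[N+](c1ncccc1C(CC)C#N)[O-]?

Heavy atoms from the SMILES: 9 C, 3 N, 2 O.
Implicit hydrogens by atom environment:
  3 × C (aromatic): 1 H each → 3
  2 × C (aromatic): no H
  1 × C: 3 H
  1 × C: 2 H
  1 × C: 1 H
  1 × C: no H
  1 × N (aromatic): no H
  1 × N (charge +1): no H
  1 × N: no H
  1 × O: no H
  1 × O (charge -1): no H
  Total hydrogens = 9.
Molecular formula: C9H9N3O2

C9H9N3O2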